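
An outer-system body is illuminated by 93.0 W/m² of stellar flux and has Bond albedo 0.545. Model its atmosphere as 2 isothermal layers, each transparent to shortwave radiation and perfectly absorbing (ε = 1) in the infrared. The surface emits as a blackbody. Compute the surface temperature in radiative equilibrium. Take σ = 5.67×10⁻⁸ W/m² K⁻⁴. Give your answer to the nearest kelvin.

The effective emission temperature is T_e = [S(1−α)/(4σ)]^¼ = 116.9 K.
With N = 2 opaque layers, T_s = (N+1)^(1/4)·T_e = 3^(1/4)·116.9 = 153.8 K.

154 kelvin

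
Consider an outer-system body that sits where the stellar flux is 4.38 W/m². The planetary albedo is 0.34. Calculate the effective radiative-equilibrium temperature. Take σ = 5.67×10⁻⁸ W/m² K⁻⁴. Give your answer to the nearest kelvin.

Absorbed flux (global mean): S(1−α)/4 = 4.380·0.66/4 = 0.7227 W/m².
Set σT⁴ = 0.7227 → T = (0.7227/σ)^(1/4) = 59.75 K.

60 K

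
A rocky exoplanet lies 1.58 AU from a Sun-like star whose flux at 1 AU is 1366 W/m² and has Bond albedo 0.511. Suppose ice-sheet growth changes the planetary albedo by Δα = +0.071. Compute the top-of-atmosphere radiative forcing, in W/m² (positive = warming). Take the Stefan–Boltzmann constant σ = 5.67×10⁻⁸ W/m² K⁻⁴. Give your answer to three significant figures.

Irradiance scales as 1/d², so S = 1366 W/m² × (1/1.58)² = 547.2 W/m².
TOA radiative forcing: ΔF = −S·Δα/4 = −547.2·(+0.071)/4 = -9.713 W/m².

-9.71 W/m²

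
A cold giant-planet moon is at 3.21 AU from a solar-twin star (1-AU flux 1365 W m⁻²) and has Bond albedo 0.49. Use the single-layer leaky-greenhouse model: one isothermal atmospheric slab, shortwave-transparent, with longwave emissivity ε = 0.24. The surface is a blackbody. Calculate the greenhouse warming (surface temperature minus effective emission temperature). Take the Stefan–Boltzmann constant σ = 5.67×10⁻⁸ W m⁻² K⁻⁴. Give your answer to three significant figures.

Irradiance scales as 1/d², so S = 1365 W m⁻² × (1/3.21)² = 132.5 W m⁻².
Effective emission temperature (TOA balance): σT_e⁴ = S(1−α)/4 = 16.89 W m⁻² → T_e = 131.4 K.
The surface balance (absorbed SW + ε·downward IR = σT_s⁴) with T_a⁴ = T_s⁴/2 reduces to T_s = T_e·[2/(2−ε)]^¼ = 135.6 K.
Greenhouse warming: T_s − T_e = 4.266 K.

4.27 K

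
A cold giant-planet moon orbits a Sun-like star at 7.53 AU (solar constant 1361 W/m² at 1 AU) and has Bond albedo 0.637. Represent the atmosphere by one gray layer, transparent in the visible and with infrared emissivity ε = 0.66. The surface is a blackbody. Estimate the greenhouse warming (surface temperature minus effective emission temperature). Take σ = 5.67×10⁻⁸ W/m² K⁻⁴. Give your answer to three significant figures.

8.29 kelvin

Irradiance scales as 1/d², so S = 1361 W/m² × (1/7.53)² = 24.00 W/m².
Effective emission temperature (TOA balance): σT_e⁴ = S(1−α)/4 = 2.178 W/m² → T_e = 78.73 K.
For a single slab of emissivity ε, T_s⁴ = 2T_e⁴/(2−ε); thus T_s = 78.73·(1.493)^(1/4) = 87.02 K.
T_s − T_e = 87.02 − 78.73 = 8.290 K.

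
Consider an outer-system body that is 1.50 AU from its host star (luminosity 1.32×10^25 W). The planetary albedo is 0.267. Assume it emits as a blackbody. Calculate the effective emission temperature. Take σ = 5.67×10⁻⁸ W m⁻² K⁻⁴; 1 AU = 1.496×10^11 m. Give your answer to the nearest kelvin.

91 kelvin

Orbital distance: d = 1.50 AU = 2.244×10^11 m.
Spreading L over a sphere of radius d: S = 1.32×10^25/(4π·2.24×10^11²) = 20.86 W m⁻².
Averaging over the sphere, the absorbed flux is S(1−α)/4 = 3.823 W m⁻².
Balancing against σT⁴: T = (3.823/5.67×10⁻⁸)^(1/4) = 90.61 K.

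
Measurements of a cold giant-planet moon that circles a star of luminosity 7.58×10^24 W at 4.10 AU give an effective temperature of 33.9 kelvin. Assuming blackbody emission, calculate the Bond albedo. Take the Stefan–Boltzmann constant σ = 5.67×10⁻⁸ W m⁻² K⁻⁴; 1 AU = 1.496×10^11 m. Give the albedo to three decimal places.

0.813

Orbital distance: d = 4.10 AU = 6.134×10^11 m.
Spreading L over a sphere of radius d: S = 7.58×10^24/(4π·6.13×10^11²) = 1.603 W m⁻².
Energy balance: S(1−α)/4 = σT⁴, so 1−α = 4σT⁴/S.
σT⁴ = 0.07488 W m⁻², so 4σT⁴ = 0.2995 W m⁻².
1−α = 0.2995/1.603 = 0.1868, so α = 0.8132.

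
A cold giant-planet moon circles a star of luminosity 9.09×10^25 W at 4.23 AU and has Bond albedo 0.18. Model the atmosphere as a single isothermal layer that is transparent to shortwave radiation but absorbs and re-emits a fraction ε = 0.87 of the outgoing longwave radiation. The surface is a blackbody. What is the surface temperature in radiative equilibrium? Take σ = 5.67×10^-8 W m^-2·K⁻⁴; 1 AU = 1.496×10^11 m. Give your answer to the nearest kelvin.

d = 4.23 × 1.496×10^11 m = 6.328×10^11 m.
Flux at the orbit: S = L/(4πd²) = 9.09×10^25/(4π·(6.33×10^11)²) = 18.06 W m^-2.
At the top of the atmosphere, σT_e⁴ = S(1−α)/4 = 3.703 W m^-2, giving T_e = 89.90 K.
The surface balance (absorbed SW + ε·downward IR = σT_s⁴) with T_a⁴ = T_s⁴/2 reduces to T_s = T_e·[2/(2−ε)]^¼ = 103.7 K.

104 K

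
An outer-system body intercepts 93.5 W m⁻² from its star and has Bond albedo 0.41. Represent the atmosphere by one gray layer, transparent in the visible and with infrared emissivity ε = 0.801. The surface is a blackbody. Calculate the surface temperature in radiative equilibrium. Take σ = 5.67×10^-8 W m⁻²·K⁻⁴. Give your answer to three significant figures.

142 K

At the top of the atmosphere, σT_e⁴ = S(1−α)/4 = 13.79 W m⁻², giving T_e = 124.9 K.
For a single slab of emissivity ε, T_s⁴ = 2T_e⁴/(2−ε); thus T_s = 124.9·(1.668)^(1/4) = 141.9 K.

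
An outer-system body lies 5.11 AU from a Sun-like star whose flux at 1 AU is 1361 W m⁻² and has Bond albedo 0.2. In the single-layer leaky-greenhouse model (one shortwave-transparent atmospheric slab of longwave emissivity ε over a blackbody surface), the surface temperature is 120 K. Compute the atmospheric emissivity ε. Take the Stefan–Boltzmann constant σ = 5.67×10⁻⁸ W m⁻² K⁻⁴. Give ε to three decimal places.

0.227

Flux at the orbit: S = 1361/(5.11)² = 52.12 W m⁻².
First, T_e = [52.12·(1−0.2)/(4σ)]^(1/4) = 116.4 K.
Inverting T_s⁴ = 2T_e⁴/(2−ε): (T_e/T_s)⁴ = 0.8866, so ε = 2(1 − 0.8866) = 0.2268.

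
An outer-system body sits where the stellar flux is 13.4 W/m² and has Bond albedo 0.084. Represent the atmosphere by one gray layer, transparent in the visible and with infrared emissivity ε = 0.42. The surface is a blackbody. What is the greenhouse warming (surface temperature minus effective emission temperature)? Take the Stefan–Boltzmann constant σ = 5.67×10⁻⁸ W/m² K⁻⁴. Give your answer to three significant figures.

At the top of the atmosphere, σT_e⁴ = S(1−α)/4 = 3.069 W/m², giving T_e = 85.77 K.
For a single slab of emissivity ε, T_s⁴ = 2T_e⁴/(2−ε); thus T_s = 85.77·(1.266)^(1/4) = 90.98 K.
The atmosphere warms the surface by 5.206 K.

5.21 kelvin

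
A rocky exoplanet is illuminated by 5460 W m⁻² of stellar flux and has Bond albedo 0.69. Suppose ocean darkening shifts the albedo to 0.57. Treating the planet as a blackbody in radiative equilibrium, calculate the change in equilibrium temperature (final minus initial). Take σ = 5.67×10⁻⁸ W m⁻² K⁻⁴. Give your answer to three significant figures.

25.1 K

Initial: T₁ = [S(1−0.69)/(4σ)]^(1/4) = 293.9 K.
With α = 0.57, T₂ = 319.0 K.
ΔT = T₂ − T₁ = 25.05 K.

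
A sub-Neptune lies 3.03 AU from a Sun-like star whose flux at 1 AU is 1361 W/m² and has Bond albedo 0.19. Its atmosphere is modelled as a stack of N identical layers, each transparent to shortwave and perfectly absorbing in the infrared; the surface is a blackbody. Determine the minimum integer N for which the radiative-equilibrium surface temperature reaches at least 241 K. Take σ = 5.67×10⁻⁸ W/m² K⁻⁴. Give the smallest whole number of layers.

6

By the inverse-square law, S = 1361/3.03² = 148.2 W/m².
Top-of-atmosphere balance: σT_e⁴ = S(1−α)/4 = 30.02 W/m² → T_e = 151.7 K.
T_s = (N+1)^(1/4)·T_e ≥ 241 K requires N+1 ≥ (T_s/T_e)⁴ = (241/151.7)⁴ = 6.372.
Rounding up, N = 6.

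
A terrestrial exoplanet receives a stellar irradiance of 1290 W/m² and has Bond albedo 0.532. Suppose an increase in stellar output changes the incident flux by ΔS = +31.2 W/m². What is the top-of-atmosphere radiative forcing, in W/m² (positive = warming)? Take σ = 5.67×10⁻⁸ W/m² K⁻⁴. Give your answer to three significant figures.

3.65 W/m²

ΔF = Δ[S(1−α)]/4 = (1−0.532)·+31.2/4 = 3.650 W/m².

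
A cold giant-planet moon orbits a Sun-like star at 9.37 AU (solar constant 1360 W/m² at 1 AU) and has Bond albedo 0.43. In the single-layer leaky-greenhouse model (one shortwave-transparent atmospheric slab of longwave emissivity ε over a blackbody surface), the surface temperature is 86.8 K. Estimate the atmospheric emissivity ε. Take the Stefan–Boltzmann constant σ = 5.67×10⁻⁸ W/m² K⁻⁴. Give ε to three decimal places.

Flux at the orbit: S = 1360/(9.37)² = 15.49 W/m².
Effective temperature: T_e = [S(1−α)/(4σ)]^(1/4) = 78.99 K.
T_s⁴ = T_e⁴·2/(2−ε) → ε = 2 − 2(T_e/T_s)⁴ = 2 − 2·(78.99/86.8)⁴ = 0.6284.

0.628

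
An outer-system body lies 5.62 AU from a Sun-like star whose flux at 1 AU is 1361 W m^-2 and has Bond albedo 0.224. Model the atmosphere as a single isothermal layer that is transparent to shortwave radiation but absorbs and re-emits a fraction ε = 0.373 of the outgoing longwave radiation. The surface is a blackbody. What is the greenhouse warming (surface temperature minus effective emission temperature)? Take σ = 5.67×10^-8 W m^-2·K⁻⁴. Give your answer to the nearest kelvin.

Irradiance scales as 1/d², so S = 1361 W m^-2 × (1/5.62)² = 43.09 W m^-2.
The planet radiates to space at T_e = [S(1−α)/(4σ)]^(1/4) = 110.2 K.
The surface balance (absorbed SW + ε·downward IR = σT_s⁴) with T_a⁴ = T_s⁴/2 reduces to T_s = T_e·[2/(2−ε)]^¼ = 116.0 K.
Greenhouse warming: T_s − T_e = 5.835 K.

6 K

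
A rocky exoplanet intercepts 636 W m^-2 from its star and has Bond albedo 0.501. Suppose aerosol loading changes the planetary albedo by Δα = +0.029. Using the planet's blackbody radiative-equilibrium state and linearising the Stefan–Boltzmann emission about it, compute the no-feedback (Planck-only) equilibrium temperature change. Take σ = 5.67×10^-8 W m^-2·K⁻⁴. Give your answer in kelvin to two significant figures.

-2.8 K

Unperturbed T_e = [636.0·(1−0.501)/(4σ)]^¼ = 193.4 K.
TOA radiative forcing: ΔF = −S·Δα/4 = −636.0·(+0.029)/4 = -4.611 W m^-2.
The Planck feedback parameter is 4σT_e³ = 1.641 W m^-2/K.
So ΔT₀ = -4.611/1.641 = -2.81 K.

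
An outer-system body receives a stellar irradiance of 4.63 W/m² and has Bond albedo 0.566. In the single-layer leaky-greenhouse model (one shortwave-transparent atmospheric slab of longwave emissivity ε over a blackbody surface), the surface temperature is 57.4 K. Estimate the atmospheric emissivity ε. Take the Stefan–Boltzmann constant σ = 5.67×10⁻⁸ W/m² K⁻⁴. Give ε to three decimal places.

Effective temperature: T_e = [S(1−α)/(4σ)]^(1/4) = 54.56 K.
T_s⁴ = T_e⁴·2/(2−ε) → ε = 2 − 2(T_e/T_s)⁴ = 2 − 2·(54.56/57.4)⁴ = 0.3677.

0.368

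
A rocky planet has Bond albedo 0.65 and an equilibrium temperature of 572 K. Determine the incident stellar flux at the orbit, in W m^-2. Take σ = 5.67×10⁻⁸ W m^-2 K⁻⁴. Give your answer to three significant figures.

69400 W m^-2

Invert the energy balance for S: S = 4σT⁴/(1−α).
σT⁴ = 5.67×10⁻⁸·(572)⁴ = 6070 W m^-2.
S = 4·6070/0.35 = 69370 W m^-2.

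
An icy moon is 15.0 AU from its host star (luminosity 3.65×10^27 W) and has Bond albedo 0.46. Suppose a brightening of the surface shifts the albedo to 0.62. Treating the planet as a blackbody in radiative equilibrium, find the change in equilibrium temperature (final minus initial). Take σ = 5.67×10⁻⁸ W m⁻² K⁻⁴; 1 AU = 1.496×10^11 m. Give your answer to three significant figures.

-9.10 kelvin

d = 15.0 × 1.496×10^11 m = 2.244×10^12 m.
Flux at the orbit: S = L/(4πd²) = 3.65×10^27/(4π·(2.24×10^12)²) = 57.68 W m⁻².
With α = 0.46, T₁ = 108.3 K.
With α = 0.62, T₂ = 99.15 K.
Change: 99.15 − 108.3 = -9.104 K.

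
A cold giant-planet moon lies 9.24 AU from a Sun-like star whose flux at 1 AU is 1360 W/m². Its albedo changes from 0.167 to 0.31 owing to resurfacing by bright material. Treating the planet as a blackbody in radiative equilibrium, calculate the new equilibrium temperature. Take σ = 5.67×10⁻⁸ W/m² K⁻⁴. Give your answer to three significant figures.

Flux at the orbit: S = 1360/(9.24)² = 15.93 W/m².
T₂ = [S(1−α₂)/(4σ)]^(1/4) = [15.93·0.69/(4σ)]^(1/4) = 83.44 K.

83.4 kelvin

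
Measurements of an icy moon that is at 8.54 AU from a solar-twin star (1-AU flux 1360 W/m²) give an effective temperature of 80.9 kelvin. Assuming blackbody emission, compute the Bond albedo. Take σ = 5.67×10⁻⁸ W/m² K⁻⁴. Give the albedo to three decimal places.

0.479

Flux at the orbit: S = 1360/(8.54)² = 18.65 W/m².
Rearranging the radiative balance, α = 1 − 4σT⁴/S.
4σT⁴ = 4·5.67×10⁻⁸·(80.9)⁴ = 9.715 W/m².
Hence α = 1 − 9.715/18.65 = 0.4790.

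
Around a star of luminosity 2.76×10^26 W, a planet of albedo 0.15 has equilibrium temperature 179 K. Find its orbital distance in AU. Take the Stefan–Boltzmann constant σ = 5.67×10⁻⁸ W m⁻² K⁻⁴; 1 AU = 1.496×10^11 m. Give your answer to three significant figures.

Required flux: S = 4σT⁴/(1−α) = 273.9 W m⁻².
From L = 4πd²S, d = √(2.76×10^26/(4π·273.9)) = 2.832×10^11 m = 1.893 AU.

1.89 AU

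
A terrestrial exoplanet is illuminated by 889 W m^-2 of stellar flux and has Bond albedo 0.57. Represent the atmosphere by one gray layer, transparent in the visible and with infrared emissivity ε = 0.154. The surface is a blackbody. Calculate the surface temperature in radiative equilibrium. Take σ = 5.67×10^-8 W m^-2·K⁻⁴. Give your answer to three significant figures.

207 kelvin

The planet radiates to space at T_e = [S(1−α)/(4σ)]^(1/4) = 202.6 K.
For a single slab of emissivity ε, T_s⁴ = 2T_e⁴/(2−ε); thus T_s = 202.6·(1.083)^(1/4) = 206.7 K.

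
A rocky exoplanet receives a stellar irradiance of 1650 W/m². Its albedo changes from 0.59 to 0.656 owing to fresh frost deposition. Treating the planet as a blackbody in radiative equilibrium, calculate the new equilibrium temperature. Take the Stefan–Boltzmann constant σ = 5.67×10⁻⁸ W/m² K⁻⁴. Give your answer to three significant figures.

224 K

New equilibrium: T₂ = [(1−0.656)·1650/(4σ)]^(1/4) = 223.7 K.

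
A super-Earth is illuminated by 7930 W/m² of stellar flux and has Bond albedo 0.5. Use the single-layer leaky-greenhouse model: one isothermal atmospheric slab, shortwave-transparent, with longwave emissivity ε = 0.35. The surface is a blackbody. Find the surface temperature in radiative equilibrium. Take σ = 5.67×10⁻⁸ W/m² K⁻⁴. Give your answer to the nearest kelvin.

382 K

At the top of the atmosphere, σT_e⁴ = S(1−α)/4 = 991.2 W/m², giving T_e = 363.6 K.
The surface balance (absorbed SW + ε·downward IR = σT_s⁴) with T_a⁴ = T_s⁴/2 reduces to T_s = T_e·[2/(2−ε)]^¼ = 381.5 K.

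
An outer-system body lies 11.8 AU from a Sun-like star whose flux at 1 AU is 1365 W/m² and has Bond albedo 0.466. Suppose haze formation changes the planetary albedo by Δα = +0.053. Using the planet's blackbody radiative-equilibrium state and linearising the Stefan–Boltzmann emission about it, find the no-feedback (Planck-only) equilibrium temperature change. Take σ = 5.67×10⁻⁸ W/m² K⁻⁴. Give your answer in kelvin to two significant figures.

-1.7 kelvin

By the inverse-square law, S = 1365/11.8² = 9.803 W/m².
The baseline emission temperature is T_e = 69.31 K.
ΔF = −(S/4)Δα = −(9.803/4)×(+0.053) = -0.1299 W/m².
Planck response: λ_P = 4σT_e³ = 4·5.67×10⁻⁸·(69.31)³ = 0.07553 W/m²/K.
ΔT₀ = ΔF/λ_P = -0.1299/0.07553 = -1.72 K.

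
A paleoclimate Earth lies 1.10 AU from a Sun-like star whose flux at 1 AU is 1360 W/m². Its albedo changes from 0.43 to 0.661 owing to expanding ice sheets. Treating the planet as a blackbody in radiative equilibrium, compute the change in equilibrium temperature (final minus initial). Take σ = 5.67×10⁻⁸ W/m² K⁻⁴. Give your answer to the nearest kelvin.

Irradiance scales as 1/d², so S = 1360 W/m² × (1/1.10)² = 1124 W/m².
Before: T₁ = [1124·0.57/(4σ)]^(1/4) = 230.5 K.
With α = 0.661, T₂ = 202.5 K.
ΔT = T₂ − T₁ = -28.09 K.

-28 kelvin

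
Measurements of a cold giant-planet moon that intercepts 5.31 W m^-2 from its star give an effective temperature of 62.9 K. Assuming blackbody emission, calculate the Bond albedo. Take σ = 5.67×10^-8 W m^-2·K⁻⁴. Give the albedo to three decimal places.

0.331

Energy balance: S(1−α)/4 = σT⁴, so 1−α = 4σT⁴/S.
4σT⁴ = 4·5.67×10⁻⁸·(62.9)⁴ = 3.550 W m^-2.
1−α = 3.550/5.310 = 0.6686, so α = 0.3314.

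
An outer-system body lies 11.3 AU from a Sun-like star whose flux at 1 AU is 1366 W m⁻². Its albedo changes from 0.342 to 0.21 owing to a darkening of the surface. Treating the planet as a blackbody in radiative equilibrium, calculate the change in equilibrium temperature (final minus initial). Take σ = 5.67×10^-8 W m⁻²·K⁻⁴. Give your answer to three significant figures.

3.49 kelvin

Flux at the orbit: S = 1366/(11.3)² = 10.70 W m⁻².
Initial: T₁ = [S(1−0.342)/(4σ)]^(1/4) = 74.64 K.
Final:   T₂ = [S(1−0.21)/(4σ)]^(1/4) = 78.13 K.
Change: 78.13 − 74.64 = 3.491 K.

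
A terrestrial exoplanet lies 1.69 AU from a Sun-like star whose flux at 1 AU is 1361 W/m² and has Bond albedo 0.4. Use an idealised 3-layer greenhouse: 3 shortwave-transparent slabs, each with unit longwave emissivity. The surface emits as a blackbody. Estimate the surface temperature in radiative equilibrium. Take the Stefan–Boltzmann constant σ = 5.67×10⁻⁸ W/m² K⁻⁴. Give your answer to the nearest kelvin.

266 kelvin

Flux at the orbit: S = 1361/(1.69)² = 476.5 W/m².
OLR = S(1−α)/4 = 71.48 W/m²; the top layer radiates at T_e = 188.4 K.
Layer-by-layer balance gives σT_s⁴ = (N+1)σT_e⁴, so T_s = 4^¼·188.4 = 266.5 K.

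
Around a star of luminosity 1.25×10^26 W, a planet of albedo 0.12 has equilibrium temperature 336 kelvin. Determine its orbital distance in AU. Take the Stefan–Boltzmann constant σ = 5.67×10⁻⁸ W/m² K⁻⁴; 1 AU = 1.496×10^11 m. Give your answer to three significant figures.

Required flux: S = 4σT⁴/(1−α) = 3285 W/m².
Then d = [L/(4πS)]^(1/2) = 5.503×10^10 m, i.e. 0.3678 AU.

0.368 AU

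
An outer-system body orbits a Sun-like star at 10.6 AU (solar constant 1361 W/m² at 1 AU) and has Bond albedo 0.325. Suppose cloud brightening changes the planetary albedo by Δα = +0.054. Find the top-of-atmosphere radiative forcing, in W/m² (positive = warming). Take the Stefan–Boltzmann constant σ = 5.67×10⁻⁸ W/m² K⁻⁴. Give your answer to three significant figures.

Irradiance scales as 1/d², so S = 1361 W/m² × (1/10.6)² = 12.11 W/m².
ΔF = −(S/4)Δα = −(12.11/4)×(+0.054) = -0.1635 W/m².

-0.164 W/m²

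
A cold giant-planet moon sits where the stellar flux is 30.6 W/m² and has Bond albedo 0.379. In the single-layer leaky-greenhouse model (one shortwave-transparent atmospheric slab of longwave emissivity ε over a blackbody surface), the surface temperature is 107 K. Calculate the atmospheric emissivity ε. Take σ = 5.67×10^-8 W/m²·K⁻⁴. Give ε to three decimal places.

Effective temperature: T_e = [S(1−α)/(4σ)]^(1/4) = 95.67 K.
Since (2−ε)/2 = (T_e/T_s)⁴ = 0.6392, ε = 0.7216.

0.722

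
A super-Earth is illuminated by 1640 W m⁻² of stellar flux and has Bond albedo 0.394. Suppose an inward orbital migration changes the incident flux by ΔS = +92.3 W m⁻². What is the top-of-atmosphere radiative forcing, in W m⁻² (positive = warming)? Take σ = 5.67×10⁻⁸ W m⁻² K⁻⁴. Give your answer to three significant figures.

14.0 W m⁻²

ΔF = Δ[S(1−α)]/4 = (1−0.394)·+92.3/4 = 13.98 W m⁻².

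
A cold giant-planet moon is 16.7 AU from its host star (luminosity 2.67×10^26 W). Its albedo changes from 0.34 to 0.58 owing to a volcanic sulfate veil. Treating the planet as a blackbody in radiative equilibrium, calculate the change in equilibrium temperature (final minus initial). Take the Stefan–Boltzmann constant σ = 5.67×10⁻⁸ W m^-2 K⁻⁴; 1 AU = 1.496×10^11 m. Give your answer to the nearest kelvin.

-6 kelvin

Orbital distance: d = 16.7 AU = 2.498×10^12 m.
S = L/(4πd²) = 3.404 W m^-2.
Before: T₁ = [3.404·0.66/(4σ)]^(1/4) = 56.10 K.
After:  T₂ = [3.404·0.42/(4σ)]^(1/4) = 50.11 K.
Change: 50.11 − 56.10 = -5.994 K.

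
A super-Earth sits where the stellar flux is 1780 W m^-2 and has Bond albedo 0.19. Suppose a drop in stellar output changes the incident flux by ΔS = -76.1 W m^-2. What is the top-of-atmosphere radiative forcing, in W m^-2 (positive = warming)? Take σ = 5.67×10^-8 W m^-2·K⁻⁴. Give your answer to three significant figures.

Only a fraction (1−α) is absorbed and it's spread over 4πR², so ΔF = (1−α)ΔS/4 = -15.41 W m^-2.

-15.4 W m^-2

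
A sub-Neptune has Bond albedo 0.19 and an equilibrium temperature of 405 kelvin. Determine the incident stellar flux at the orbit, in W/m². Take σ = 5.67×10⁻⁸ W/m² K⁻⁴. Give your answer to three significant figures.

7530 W/m²

Invert the energy balance for S: S = 4σT⁴/(1−α).
σT⁴ = 5.67×10⁻⁸·(405)⁴ = 1525 W/m².
So S = 4×1525/(1−0.19) = 7533 W/m².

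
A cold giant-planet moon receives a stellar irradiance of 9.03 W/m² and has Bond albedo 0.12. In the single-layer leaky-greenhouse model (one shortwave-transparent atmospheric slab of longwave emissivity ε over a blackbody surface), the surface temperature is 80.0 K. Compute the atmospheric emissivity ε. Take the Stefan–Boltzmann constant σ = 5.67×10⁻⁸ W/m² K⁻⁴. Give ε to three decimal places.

First, T_e = [9.030·(1−0.12)/(4σ)]^(1/4) = 76.94 K.
Inverting T_s⁴ = 2T_e⁴/(2−ε): (T_e/T_s)⁴ = 0.8554, so ε = 2(1 − 0.8554) = 0.2892.

0.289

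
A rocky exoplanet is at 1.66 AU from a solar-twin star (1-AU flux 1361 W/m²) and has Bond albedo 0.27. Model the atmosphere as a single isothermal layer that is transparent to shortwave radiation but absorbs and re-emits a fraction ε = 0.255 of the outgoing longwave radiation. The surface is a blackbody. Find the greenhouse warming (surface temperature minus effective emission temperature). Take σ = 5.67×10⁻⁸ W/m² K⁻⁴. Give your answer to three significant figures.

6.93 K

Irradiance scales as 1/d², so S = 1361 W/m² × (1/1.66)² = 493.9 W/m².
The planet radiates to space at T_e = [S(1−α)/(4σ)]^(1/4) = 199.7 K.
The surface balance (absorbed SW + ε·downward IR = σT_s⁴) with T_a⁴ = T_s⁴/2 reduces to T_s = T_e·[2/(2−ε)]^¼ = 206.6 K.
T_s − T_e = 206.6 − 199.7 = 6.926 K.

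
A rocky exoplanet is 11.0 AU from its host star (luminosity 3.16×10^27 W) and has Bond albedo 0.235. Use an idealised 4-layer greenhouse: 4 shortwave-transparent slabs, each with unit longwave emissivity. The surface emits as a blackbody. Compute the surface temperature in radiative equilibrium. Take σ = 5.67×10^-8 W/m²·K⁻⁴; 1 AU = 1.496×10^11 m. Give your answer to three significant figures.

199 K

Orbital distance: d = 11.0 AU = 1.646×10^12 m.
S = L/(4πd²) = 92.86 W/m².
Top-of-atmosphere balance: σT_e⁴ = S(1−α)/4 = 17.76 W/m² → T_e = 133.0 K.
With N = 4 opaque layers, T_s = (N+1)^(1/4)·T_e = 5^(1/4)·133.0 = 198.9 K.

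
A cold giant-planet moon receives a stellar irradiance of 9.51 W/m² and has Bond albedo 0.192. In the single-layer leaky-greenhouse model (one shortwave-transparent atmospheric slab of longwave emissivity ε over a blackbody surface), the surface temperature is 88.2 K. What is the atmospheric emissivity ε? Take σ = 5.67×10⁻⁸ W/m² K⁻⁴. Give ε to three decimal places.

0.880

First, T_e = [9.510·(1−0.192)/(4σ)]^(1/4) = 76.29 K.
Inverting T_s⁴ = 2T_e⁴/(2−ε): (T_e/T_s)⁴ = 0.5599, so ε = 2(1 − 0.5599) = 0.8803.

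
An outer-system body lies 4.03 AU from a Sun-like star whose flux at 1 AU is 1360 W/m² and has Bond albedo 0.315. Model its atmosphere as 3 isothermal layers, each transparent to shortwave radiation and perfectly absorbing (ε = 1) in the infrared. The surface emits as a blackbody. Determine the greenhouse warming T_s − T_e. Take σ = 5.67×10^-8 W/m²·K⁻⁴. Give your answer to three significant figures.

52.2 K

Irradiance scales as 1/d², so S = 1360 W/m² × (1/4.03)² = 83.74 W/m².
OLR = S(1−α)/4 = 14.34 W/m²; the top layer radiates at T_e = 126.1 K.
Surface: T_s = (4)^¼·T_e = 178.3 K.
Warming: T_s − T_e = 52.24 K.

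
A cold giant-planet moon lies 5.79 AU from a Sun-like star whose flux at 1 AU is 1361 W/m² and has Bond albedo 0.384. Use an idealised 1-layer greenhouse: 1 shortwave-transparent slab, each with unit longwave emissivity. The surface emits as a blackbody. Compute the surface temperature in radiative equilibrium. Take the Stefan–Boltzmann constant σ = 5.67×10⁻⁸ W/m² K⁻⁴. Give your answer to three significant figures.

122 K

Irradiance scales as 1/d², so S = 1361 W/m² × (1/5.79)² = 40.60 W/m².
The effective emission temperature is T_e = [S(1−α)/(4σ)]^¼ = 102.5 K.
For an N-layer opaque stack, T_s⁴ = (N+1)T_e⁴, hence T_s = (2)^(1/4)×102.5 K = 121.9 K.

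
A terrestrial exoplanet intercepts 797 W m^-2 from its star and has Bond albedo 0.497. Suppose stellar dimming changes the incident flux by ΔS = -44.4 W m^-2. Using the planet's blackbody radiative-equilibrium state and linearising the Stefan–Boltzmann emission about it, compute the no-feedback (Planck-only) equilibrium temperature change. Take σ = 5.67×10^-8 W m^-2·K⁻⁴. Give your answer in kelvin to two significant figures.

-2.9 K

Unperturbed T_e = [797.0·(1−0.497)/(4σ)]^¼ = 205.0 K.
TOA radiative forcing: ΔF = (1−α)ΔS/4 = 0.503·(-44.4)/4 = -5.583 W m^-2.
The Planck feedback parameter is 4σT_e³ = 1.955 W m^-2/K.
Hence the no-feedback warming is ΔF/(4σT_e³) = -2.86 K.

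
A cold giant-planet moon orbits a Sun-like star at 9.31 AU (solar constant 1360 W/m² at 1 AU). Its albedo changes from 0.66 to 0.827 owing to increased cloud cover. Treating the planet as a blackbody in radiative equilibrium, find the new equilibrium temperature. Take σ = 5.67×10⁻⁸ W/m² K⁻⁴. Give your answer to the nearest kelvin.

Flux at the orbit: S = 1360/(9.31)² = 15.69 W/m².
New equilibrium: T₂ = [(1−0.827)·15.69/(4σ)]^(1/4) = 58.82 K.

59 K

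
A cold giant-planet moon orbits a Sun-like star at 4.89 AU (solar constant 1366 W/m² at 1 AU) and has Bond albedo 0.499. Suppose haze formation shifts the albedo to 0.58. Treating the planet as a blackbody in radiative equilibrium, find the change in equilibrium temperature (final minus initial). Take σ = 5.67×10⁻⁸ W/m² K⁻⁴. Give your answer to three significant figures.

By the inverse-square law, S = 1366/4.89² = 57.13 W/m².
Initial: T₁ = [S(1−0.499)/(4σ)]^(1/4) = 106.0 K.
With α = 0.58, T₂ = 101.4 K.
ΔT = T₂ − T₁ = -4.571 K.

-4.57 K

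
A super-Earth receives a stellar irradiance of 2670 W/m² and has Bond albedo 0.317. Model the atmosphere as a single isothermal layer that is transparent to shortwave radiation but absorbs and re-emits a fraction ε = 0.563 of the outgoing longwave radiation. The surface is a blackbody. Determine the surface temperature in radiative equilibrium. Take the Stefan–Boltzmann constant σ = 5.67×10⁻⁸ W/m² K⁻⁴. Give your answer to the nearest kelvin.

325 kelvin

At the top of the atmosphere, σT_e⁴ = S(1−α)/4 = 455.9 W/m², giving T_e = 299.4 K.
Surface balance with a leaky layer gives σT_s⁴ = σT_e⁴·2/(2−ε), so T_s = T_e·[2/(2−0.563)]^(1/4) = 325.2 K.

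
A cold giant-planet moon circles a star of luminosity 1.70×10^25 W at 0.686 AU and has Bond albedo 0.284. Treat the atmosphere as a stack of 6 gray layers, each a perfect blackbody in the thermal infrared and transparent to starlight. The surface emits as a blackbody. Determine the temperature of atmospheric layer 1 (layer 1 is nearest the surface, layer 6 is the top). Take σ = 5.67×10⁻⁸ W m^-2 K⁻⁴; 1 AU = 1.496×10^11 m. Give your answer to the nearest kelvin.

Orbital distance: d = 0.686 AU = 1.026×10^11 m.
Spreading L over a sphere of radius d: S = 1.70×10^25/(4π·1.03×10^11²) = 128.4 W m^-2.
The effective emission temperature is T_e = [S(1−α)/(4σ)]^¼ = 141.9 K.
In the N-layer model, layer k (counted from the surface) has T_k = (N+1−k)^(1/4)·T_e.
With k = 1: T_1 = (6+1−1)^¼·141.9 K = 222.1 K.

222 K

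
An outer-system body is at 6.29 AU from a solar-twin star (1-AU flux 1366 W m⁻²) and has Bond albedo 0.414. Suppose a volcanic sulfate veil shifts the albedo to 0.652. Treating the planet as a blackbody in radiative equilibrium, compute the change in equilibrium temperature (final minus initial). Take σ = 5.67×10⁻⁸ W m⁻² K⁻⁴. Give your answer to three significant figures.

-11.9 K

By the inverse-square law, S = 1366/6.29² = 34.53 W m⁻².
With α = 0.414, T₁ = 97.19 K.
With α = 0.652, T₂ = 85.31 K.
Change: 85.31 − 97.19 = -11.87 K.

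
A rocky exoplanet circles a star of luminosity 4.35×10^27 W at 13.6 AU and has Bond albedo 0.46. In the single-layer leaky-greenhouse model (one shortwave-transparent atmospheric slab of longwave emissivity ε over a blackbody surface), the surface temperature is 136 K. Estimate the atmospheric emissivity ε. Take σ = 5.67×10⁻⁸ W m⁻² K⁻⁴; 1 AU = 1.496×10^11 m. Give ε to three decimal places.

0.836

d = 13.6 × 1.496×10^11 m = 2.035×10^12 m.
S = L/(4πd²) = 83.63 W m⁻².
Effective temperature: T_e = [S(1−α)/(4σ)]^(1/4) = 118.8 K.
T_s⁴ = T_e⁴·2/(2−ε) → ε = 2 − 2(T_e/T_s)⁴ = 2 − 2·(118.8/136)⁴ = 0.8360.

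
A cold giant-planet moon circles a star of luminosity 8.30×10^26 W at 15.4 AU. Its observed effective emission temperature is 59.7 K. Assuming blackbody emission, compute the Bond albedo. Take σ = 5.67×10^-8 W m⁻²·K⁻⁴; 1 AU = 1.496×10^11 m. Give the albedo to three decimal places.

0.768

d = 15.4 × 1.496×10^11 m = 2.304×10^12 m.
Flux at the orbit: S = L/(4πd²) = 8.30×10^26/(4π·(2.30×10^12)²) = 12.44 W m⁻².
Rearranging the radiative balance, α = 1 − 4σT⁴/S.
σT⁴ = 0.7202 W m⁻², so 4σT⁴ = 2.881 W m⁻².
1−α = 2.881/12.44 = 0.2315, so α = 0.7685.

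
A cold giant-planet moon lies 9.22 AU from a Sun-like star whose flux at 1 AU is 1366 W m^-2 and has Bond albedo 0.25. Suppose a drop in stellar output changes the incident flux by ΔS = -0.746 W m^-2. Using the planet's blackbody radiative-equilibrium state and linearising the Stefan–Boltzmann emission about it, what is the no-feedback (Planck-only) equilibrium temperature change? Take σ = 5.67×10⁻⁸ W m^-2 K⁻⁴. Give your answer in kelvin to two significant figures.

-0.99 K

Irradiance scales as 1/d², so S = 1366 W m^-2 × (1/9.22)² = 16.07 W m^-2.
The baseline emission temperature is T_e = 85.38 K.
Only a fraction (1−α) is absorbed and it's spread over 4πR², so ΔF = (1−α)ΔS/4 = -0.1399 W m^-2.
Linearising σT⁴ gives d(σT⁴)/dT = 4σT_e³ = 0.1412 W m^-2 per K.
ΔT₀ = ΔF/λ_P = -0.1399/0.1412 = -0.991 K.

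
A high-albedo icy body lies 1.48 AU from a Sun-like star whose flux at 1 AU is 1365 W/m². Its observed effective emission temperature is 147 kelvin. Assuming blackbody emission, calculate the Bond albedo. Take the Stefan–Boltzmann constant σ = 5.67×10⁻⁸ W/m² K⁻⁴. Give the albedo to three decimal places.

By the inverse-square law, S = 1365/1.48² = 623.2 W/m².
Energy balance: S(1−α)/4 = σT⁴, so 1−α = 4σT⁴/S.
4σT⁴ = 4·5.67×10⁻⁸·(147)⁴ = 105.9 W/m².
1−α = 105.9/623.2 = 0.1699, so α = 0.8301.

0.830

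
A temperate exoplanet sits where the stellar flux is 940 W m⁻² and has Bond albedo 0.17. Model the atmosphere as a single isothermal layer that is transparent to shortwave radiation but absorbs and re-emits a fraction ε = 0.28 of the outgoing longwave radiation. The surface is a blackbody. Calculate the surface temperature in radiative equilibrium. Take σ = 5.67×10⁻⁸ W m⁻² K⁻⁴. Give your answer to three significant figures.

251 K

At the top of the atmosphere, σT_e⁴ = S(1−α)/4 = 195.0 W m⁻², giving T_e = 242.2 K.
Surface balance with a leaky layer gives σT_s⁴ = σT_e⁴·2/(2−ε), so T_s = T_e·[2/(2−0.28)]^(1/4) = 251.5 K.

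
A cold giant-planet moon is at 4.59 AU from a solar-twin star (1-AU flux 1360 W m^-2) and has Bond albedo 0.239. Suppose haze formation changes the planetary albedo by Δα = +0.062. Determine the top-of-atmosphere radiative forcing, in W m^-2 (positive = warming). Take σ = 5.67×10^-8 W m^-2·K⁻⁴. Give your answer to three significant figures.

By the inverse-square law, S = 1360/4.59² = 64.55 W m^-2.
ΔF = −(S/4)Δα = −(64.55/4)×(+0.062) = -1.001 W m^-2.

-1.00 W m^-2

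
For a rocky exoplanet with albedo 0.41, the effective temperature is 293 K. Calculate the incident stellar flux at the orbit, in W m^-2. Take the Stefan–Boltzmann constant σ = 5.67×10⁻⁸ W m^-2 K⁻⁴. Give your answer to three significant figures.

From S(1−α)/4 = σT⁴: S = 4σT⁴/(1−α).
σT⁴ = 5.67×10⁻⁸·(293)⁴ = 417.9 W m^-2.
S = 4·417.9/0.59 = 2833 W m^-2.

2830 W m^-2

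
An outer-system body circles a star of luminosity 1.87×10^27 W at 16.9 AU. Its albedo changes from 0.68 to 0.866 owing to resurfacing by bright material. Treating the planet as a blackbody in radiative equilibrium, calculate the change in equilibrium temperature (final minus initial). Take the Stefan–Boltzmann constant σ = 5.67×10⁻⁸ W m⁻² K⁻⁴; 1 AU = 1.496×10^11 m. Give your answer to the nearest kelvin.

Orbital distance: d = 16.9 AU = 2.528×10^12 m.
Flux at the orbit: S = L/(4πd²) = 1.87×10^27/(4π·(2.53×10^12)²) = 23.28 W m⁻².
With α = 0.68, T₁ = 75.71 K.
With α = 0.866, T₂ = 60.90 K.
ΔT = T₂ − T₁ = -14.81 K.

-15 kelvin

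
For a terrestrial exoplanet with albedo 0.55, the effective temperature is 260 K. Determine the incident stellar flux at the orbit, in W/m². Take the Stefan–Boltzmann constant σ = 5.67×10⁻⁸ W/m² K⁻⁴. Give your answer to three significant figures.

From S(1−α)/4 = σT⁴: S = 4σT⁴/(1−α).
σT⁴ = 5.67×10⁻⁸·(260)⁴ = 259.1 W/m².
S = 4·259.1/0.45 = 2303 W/m².

2300 W/m²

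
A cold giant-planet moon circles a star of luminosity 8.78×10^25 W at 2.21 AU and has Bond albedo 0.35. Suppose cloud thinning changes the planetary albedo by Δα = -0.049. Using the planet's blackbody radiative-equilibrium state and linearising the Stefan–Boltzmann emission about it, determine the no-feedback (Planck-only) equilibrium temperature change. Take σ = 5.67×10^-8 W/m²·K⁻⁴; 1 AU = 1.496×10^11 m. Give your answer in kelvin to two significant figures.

2.2 kelvin

d = 2.21 × 1.496×10^11 m = 3.306×10^11 m.
S = L/(4πd²) = 63.92 W/m².
Reference equilibrium: T_e = [S(1−α)/(4σ)]^(1/4) = 116.3 K.
TOA radiative forcing: ΔF = −S·Δα/4 = −63.92·(-0.049)/4 = 0.7830 W/m².
Planck response: λ_P = 4σT_e³ = 4·5.67×10⁻⁸·(116.3)³ = 0.3571 W/m²/K.
So ΔT₀ = 0.7830/0.3571 = 2.19 K.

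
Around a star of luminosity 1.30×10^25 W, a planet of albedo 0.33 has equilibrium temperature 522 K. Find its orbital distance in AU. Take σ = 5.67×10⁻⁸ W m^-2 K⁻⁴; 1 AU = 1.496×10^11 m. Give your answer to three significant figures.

Required flux: S = 4σT⁴/(1−α) = 25130 W m^-2.
From L = 4πd²S, d = √(1.30×10^25/(4π·25130)) = 6.416×10^9 m = 0.04289 AU.

0.0429 AU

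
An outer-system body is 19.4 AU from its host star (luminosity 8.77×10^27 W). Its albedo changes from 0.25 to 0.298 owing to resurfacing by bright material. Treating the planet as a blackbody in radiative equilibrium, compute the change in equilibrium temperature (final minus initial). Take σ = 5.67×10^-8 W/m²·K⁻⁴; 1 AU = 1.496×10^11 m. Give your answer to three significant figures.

Orbital distance: d = 19.4 AU = 2.902×10^12 m.
Spreading L over a sphere of radius d: S = 8.77×10^27/(4π·2.90×10^12²) = 82.86 W/m².
With α = 0.25, T₁ = 128.7 K.
After:  T₂ = [82.86·0.702/(4σ)]^(1/4) = 126.5 K.
Change: 126.5 − 128.7 = -2.110 K.

-2.11 K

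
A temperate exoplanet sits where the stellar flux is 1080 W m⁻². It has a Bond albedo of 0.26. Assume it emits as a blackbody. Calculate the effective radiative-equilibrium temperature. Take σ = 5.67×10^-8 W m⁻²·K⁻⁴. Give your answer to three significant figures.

Absorbed flux (global mean): S(1−α)/4 = 1080·0.74/4 = 199.8 W m⁻².
Set σT⁴ = 199.8 → T = (199.8/σ)^(1/4) = 243.6 K.

244 K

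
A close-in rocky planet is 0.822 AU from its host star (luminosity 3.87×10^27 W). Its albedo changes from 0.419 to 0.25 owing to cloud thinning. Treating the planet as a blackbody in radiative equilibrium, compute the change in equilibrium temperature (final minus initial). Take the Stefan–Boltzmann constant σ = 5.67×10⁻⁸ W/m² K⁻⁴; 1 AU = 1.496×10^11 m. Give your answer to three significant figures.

31.5 K

Orbital distance: d = 0.822 AU = 1.230×10^11 m.
Spreading L over a sphere of radius d: S = 3.87×10^27/(4π·1.23×10^11²) = 20370 W/m².
Initial: T₁ = [S(1−0.419)/(4σ)]^(1/4) = 477.9 K.
After:  T₂ = [20370·0.75/(4σ)]^(1/4) = 509.4 K.
ΔT = T₂ − T₁ = 31.50 K.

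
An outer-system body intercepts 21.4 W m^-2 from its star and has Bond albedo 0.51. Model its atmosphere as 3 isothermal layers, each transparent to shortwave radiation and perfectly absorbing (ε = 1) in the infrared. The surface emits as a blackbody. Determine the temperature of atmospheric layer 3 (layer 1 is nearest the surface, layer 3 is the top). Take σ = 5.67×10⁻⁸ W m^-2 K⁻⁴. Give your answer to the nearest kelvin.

82 K

OLR = S(1−α)/4 = 2.621 W m^-2; the top layer radiates at T_e = 82.46 K.
In the N-layer model, layer k (counted from the surface) has T_k = (N+1−k)^(1/4)·T_e.
T_3 = (1)^(1/4)·82.46 = 82.46 K.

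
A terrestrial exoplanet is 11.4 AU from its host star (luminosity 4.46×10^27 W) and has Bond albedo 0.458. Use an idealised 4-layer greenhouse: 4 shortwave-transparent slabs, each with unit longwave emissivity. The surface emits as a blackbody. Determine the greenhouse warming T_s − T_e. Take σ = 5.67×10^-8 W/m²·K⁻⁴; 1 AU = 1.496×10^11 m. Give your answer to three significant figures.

64.7 K

Orbital distance: d = 11.4 AU = 1.705×10^12 m.
Flux at the orbit: S = L/(4πd²) = 4.46×10^27/(4π·(1.71×10^12)²) = 122.0 W/m².
The effective emission temperature is T_e = [S(1−α)/(4σ)]^¼ = 130.7 K.
Surface: T_s = (5)^¼·T_e = 195.4 K.
So the greenhouse effect raises the surface by 195.4 − 130.7 = 64.73 K.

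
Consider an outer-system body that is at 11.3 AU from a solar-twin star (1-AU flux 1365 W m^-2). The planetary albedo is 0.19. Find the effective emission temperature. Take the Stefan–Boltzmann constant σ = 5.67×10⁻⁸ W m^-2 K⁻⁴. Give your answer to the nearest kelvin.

Irradiance scales as 1/d², so S = 1365 W m^-2 × (1/11.3)² = 10.69 W m^-2.
The planet absorbs (1−α)S over its disc πR² and re-emits over 4πR², so the mean absorbed flux is (1−0.19)·10.69/4 = 2.165 W m^-2.
Set σT⁴ = 2.165 → T = (2.165/σ)^(1/4) = 78.61 K.

79 kelvin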